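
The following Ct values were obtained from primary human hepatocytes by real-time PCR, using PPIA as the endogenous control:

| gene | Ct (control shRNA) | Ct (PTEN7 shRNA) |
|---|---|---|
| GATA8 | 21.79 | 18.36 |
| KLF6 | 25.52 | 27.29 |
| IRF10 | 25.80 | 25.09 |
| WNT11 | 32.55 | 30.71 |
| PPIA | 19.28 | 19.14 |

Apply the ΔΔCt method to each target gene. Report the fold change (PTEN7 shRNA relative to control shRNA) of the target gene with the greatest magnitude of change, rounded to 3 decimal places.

GATA8: ΔΔCt = (18.36−19.14) − (21.79−19.28) = -0.78 − 2.51 = -3.29; fold change = 2^3.29 = 9.781
KLF6: ΔΔCt = (27.29−19.14) − (25.52−19.28) = 8.15 − 6.24 = 1.91; fold change = 2^-1.91 = 0.266
IRF10: ΔΔCt = (25.09−19.14) − (25.80−19.28) = 5.95 − 6.52 = -0.57; fold change = 2^0.57 = 1.485
WNT11: ΔΔCt = (30.71−19.14) − (32.55−19.28) = 11.57 − 13.27 = -1.70; fold change = 2^1.70 = 3.249
GATA8 has the largest |ΔΔCt| = 3.29.

9.781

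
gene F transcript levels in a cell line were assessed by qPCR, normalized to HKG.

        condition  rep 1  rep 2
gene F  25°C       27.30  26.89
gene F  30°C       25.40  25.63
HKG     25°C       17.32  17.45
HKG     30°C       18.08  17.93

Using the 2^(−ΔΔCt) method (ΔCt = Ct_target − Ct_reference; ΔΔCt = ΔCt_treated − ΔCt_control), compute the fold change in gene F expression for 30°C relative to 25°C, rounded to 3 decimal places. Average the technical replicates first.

4.595

Mean Ct: gene F 25°C 27.095; gene F 30°C 25.515; HKG 25°C 17.385; HKG 30°C 18.005
ΔCt(25°C) = 27.095 − 17.385 = 9.710
ΔCt(30°C) = 25.515 − 18.005 = 7.510
ΔΔCt = 7.510 − 9.710 = -2.200
Fold change = 2^(−(-2.200)) = 2^2.200 = 4.5948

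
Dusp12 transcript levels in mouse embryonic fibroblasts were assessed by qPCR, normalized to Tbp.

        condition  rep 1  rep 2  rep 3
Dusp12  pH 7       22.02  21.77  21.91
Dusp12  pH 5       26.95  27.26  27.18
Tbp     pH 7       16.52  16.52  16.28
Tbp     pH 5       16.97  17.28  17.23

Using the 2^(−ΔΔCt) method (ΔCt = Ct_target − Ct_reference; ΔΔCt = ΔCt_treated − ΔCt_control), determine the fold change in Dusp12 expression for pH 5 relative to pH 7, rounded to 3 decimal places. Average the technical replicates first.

0.044

Mean Ct: Dusp12 pH 7 21.900; Dusp12 pH 5 27.130; Tbp pH 7 16.440; Tbp pH 5 17.160
ΔCt(pH 7) = 21.900 − 16.440 = 5.460
ΔCt(pH 5) = 27.130 − 17.160 = 9.970
ΔΔCt = 9.970 − 5.460 = 4.510
Fold change = 2^(−4.510) = 0.0439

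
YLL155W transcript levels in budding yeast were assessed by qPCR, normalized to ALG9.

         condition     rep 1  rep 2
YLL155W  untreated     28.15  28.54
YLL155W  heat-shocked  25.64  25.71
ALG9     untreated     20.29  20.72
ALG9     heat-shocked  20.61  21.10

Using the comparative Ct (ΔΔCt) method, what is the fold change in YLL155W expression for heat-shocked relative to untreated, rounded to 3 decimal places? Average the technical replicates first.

Mean Ct: YLL155W untreated 28.345; YLL155W heat-shocked 25.675; ALG9 untreated 20.505; ALG9 heat-shocked 20.855
ΔCt(untreated) = 28.345 − 20.505 = 7.840
ΔCt(heat-shocked) = 25.675 − 20.855 = 4.820
ΔΔCt = 4.820 − 7.840 = -3.020
Fold change = 2^(−(-3.020)) = 2^3.020 = 8.1117

8.112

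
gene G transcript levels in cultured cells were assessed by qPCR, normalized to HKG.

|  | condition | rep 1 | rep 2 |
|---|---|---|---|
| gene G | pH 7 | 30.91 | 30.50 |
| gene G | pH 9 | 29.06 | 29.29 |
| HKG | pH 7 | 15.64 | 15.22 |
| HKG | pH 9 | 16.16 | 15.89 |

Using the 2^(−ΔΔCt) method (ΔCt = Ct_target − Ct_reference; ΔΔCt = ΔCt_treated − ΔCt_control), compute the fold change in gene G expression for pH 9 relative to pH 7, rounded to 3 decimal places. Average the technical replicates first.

4.362

Mean Ct: gene G pH 7 30.705; gene G pH 9 29.175; HKG pH 7 15.430; HKG pH 9 16.025
ΔCt(pH 7) = 30.705 − 15.430 = 15.275
ΔCt(pH 9) = 29.175 − 16.025 = 13.150
ΔΔCt = 13.150 − 15.275 = -2.125
Fold change = 2^(−(-2.125)) = 2^2.125 = 4.3620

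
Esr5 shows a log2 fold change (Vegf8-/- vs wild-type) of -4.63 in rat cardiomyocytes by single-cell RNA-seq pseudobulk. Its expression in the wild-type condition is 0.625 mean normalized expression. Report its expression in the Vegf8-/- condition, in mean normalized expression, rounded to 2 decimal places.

Fold change = 2^(-4.63) = 0.0404
Vegf8-/- expression = 0.625 × 0.0404 = 0.03

0.03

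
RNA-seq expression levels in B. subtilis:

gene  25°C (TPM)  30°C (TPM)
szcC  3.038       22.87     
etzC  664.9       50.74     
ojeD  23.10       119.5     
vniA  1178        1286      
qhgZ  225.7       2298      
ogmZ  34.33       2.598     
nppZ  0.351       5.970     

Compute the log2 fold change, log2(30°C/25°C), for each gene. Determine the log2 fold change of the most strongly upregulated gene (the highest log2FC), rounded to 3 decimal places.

4.088

log2(22.87/3.038) = 2.912  (szcC)
log2(50.74/664.9) = -3.712  (etzC)
log2(119.5/23.10) = 2.371  (ojeD)
log2(1286/1178) = 0.127  (vniA)
log2(2298/225.7) = 3.348  (qhgZ)
log2(2.598/34.33) = -3.724  (ogmZ)
log2(5.970/0.351) = 4.088  (nppZ)
nppZ is most strongly upregulated.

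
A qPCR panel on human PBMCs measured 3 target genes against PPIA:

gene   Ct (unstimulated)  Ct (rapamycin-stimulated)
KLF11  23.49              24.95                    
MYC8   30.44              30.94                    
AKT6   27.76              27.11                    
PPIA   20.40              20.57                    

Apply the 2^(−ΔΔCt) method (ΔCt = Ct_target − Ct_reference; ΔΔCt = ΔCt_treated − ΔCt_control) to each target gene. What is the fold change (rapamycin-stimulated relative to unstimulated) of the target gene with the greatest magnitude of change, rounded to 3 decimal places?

KLF11: ΔΔCt = (24.95−20.57) − (23.49−20.40) = 4.38 − 3.09 = 1.29; fold change = 2^-1.29 = 0.409
MYC8: ΔΔCt = (30.94−20.57) − (30.44−20.40) = 10.37 − 10.04 = 0.33; fold change = 2^-0.33 = 0.796
AKT6: ΔΔCt = (27.11−20.57) − (27.76−20.40) = 6.54 − 7.36 = -0.82; fold change = 2^0.82 = 1.765
KLF11 has the largest |ΔΔCt| = 1.29.

0.409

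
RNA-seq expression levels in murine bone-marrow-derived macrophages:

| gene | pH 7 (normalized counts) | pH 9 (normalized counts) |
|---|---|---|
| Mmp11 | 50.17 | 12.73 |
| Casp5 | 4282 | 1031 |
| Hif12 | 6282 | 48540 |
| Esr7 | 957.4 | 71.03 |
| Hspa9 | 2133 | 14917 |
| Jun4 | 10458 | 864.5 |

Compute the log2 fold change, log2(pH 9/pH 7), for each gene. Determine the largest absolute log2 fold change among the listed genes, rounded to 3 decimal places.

log2(12.73/50.17) = -1.979  (Mmp11)
log2(1031/4282) = -2.054  (Casp5)
log2(48540/6282) = 2.950  (Hif12)
log2(71.03/957.4) = -3.753  (Esr7)
log2(14917/2133) = 2.806  (Hspa9)
log2(864.5/10458) = -3.597  (Jun4)
The largest magnitude belongs to Esr7.

3.753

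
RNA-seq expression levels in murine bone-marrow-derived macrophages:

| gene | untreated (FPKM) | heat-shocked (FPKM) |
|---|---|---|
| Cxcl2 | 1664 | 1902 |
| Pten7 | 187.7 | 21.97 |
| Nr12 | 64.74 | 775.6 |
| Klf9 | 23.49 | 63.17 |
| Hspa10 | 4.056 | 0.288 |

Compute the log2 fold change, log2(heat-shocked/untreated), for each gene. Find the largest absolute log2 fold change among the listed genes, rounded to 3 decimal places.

3.816

log2(1902/1664) = 0.193  (Cxcl2)
log2(21.97/187.7) = -3.095  (Pten7)
log2(775.6/64.74) = 3.583  (Nr12)
log2(63.17/23.49) = 1.427  (Klf9)
log2(0.288/4.056) = -3.816  (Hspa10)
The largest magnitude belongs to Hspa10.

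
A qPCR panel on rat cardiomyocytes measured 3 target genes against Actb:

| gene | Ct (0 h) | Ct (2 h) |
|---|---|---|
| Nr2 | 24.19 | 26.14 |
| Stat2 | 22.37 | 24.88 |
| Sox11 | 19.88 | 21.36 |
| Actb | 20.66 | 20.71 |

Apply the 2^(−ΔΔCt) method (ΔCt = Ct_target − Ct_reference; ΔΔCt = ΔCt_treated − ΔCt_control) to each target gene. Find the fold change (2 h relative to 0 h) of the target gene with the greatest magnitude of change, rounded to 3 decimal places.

Nr2: ΔΔCt = (26.14−20.71) − (24.19−20.66) = 5.43 − 3.53 = 1.90; fold change = 2^-1.90 = 0.268
Stat2: ΔΔCt = (24.88−20.71) − (22.37−20.66) = 4.17 − 1.71 = 2.46; fold change = 2^-2.46 = 0.182
Sox11: ΔΔCt = (21.36−20.71) − (19.88−20.66) = 0.65 − (-0.78) = 1.43; fold change = 2^-1.43 = 0.371
Stat2 has the largest |ΔΔCt| = 2.46.

0.182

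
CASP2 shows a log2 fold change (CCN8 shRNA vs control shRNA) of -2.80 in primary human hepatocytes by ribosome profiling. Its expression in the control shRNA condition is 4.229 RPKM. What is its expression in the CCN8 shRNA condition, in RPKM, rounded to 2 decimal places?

Fold change = 2^(-2.80) = 0.1436
CCN8 shRNA expression = 4.229 × 0.1436 = 0.61

0.61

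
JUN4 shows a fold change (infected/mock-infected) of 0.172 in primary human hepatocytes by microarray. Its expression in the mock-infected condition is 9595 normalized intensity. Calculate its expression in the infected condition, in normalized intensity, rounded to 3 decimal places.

1650.340

infected expression = 9595 × 0.172 = 1650.340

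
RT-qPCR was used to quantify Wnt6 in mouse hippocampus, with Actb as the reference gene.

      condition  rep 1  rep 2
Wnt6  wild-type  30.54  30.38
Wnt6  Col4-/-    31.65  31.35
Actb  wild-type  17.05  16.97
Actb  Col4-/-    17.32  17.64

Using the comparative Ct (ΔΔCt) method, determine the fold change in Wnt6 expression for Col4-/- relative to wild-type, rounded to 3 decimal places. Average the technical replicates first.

Mean Ct: Wnt6 wild-type 30.460; Wnt6 Col4-/- 31.500; Actb wild-type 17.010; Actb Col4-/- 17.480
ΔCt(wild-type) = 30.460 − 17.010 = 13.450
ΔCt(Col4-/-) = 31.500 − 17.480 = 14.020
ΔΔCt = 14.020 − 13.450 = 0.570
Fold change = 2^(−0.570) = 0.6736

0.674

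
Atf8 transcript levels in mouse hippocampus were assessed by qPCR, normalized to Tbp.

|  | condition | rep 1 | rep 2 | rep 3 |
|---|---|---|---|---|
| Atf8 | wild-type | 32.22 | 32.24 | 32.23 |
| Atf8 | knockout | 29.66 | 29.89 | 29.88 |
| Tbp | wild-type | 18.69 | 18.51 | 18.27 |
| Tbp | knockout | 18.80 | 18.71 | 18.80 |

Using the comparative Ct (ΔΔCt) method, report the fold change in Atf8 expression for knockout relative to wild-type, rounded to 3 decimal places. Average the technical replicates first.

Mean Ct: Atf8 wild-type 32.230; Atf8 knockout 29.810; Tbp wild-type 18.490; Tbp knockout 18.770
ΔCt(wild-type) = 32.230 − 18.490 = 13.740
ΔCt(knockout) = 29.810 − 18.770 = 11.040
ΔΔCt = 11.040 − 13.740 = -2.700
Fold change = 2^(−(-2.700)) = 2^2.700 = 6.4980

6.498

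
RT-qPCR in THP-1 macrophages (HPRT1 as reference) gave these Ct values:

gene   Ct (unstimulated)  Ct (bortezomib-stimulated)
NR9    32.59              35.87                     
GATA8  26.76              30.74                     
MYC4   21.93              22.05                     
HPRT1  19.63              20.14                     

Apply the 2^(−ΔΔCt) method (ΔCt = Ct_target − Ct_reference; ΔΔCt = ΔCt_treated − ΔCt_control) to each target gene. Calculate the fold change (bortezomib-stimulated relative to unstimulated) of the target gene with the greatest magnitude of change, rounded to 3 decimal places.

NR9: ΔΔCt = (35.87−20.14) − (32.59−19.63) = 15.73 − 12.96 = 2.77; fold change = 2^-2.77 = 0.147
GATA8: ΔΔCt = (30.74−20.14) − (26.76−19.63) = 10.60 − 7.13 = 3.47; fold change = 2^-3.47 = 0.090
MYC4: ΔΔCt = (22.05−20.14) − (21.93−19.63) = 1.91 − 2.30 = -0.39; fold change = 2^0.39 = 1.310
GATA8 has the largest |ΔΔCt| = 3.47.

0.090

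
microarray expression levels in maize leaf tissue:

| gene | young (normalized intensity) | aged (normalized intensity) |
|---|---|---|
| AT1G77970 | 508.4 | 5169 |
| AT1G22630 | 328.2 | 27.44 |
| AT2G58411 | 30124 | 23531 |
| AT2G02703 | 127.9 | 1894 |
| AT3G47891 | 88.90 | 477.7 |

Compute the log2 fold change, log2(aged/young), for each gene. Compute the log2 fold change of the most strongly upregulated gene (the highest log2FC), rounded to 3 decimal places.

3.888

log2(5169/508.4) = 3.346  (AT1G77970)
log2(27.44/328.2) = -3.580  (AT1G22630)
log2(23531/30124) = -0.356  (AT2G58411)
log2(1894/127.9) = 3.888  (AT2G02703)
log2(477.7/88.90) = 2.426  (AT3G47891)
AT2G02703 is most strongly upregulated.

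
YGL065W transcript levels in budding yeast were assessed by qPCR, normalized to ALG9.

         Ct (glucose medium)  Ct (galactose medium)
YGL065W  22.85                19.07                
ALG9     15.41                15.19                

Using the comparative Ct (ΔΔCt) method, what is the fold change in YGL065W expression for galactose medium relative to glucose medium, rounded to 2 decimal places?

11.79

ΔCt(glucose medium) = 22.850 − 15.410 = 7.440
ΔCt(galactose medium) = 19.070 − 15.190 = 3.880
ΔΔCt = 3.880 − 7.440 = -3.560
Fold change = 2^(−(-3.560)) = 2^3.560 = 11.794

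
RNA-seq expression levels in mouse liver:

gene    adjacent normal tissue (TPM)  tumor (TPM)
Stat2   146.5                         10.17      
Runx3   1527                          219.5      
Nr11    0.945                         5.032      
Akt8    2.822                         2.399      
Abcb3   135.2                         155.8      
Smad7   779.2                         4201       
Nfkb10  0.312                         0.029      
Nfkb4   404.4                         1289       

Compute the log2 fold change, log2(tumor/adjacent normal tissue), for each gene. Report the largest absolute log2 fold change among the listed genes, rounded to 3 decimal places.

log2(10.17/146.5) = -3.849  (Stat2)
log2(219.5/1527) = -2.798  (Runx3)
log2(5.032/0.945) = 2.413  (Nr11)
log2(2.399/2.822) = -0.234  (Akt8)
log2(155.8/135.2) = 0.205  (Abcb3)
log2(4201/779.2) = 2.431  (Smad7)
log2(0.029/0.312) = -3.427  (Nfkb10)
log2(1289/404.4) = 1.672  (Nfkb4)
The largest magnitude belongs to Stat2.

3.849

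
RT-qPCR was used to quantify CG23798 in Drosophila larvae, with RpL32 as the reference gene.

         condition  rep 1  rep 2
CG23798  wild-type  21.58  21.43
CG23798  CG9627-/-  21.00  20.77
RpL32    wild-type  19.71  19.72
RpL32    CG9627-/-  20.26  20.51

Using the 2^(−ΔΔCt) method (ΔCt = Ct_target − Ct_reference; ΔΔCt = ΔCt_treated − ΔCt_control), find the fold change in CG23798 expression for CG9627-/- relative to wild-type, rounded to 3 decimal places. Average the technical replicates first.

2.445

Mean Ct: CG23798 wild-type 21.505; CG23798 CG9627-/- 20.885; RpL32 wild-type 19.715; RpL32 CG9627-/- 20.385
ΔCt(wild-type) = 21.505 − 19.715 = 1.790
ΔCt(CG9627-/-) = 20.885 − 20.385 = 0.500
ΔΔCt = 0.500 − 1.790 = -1.290
Fold change = 2^(−(-1.290)) = 2^1.290 = 2.4453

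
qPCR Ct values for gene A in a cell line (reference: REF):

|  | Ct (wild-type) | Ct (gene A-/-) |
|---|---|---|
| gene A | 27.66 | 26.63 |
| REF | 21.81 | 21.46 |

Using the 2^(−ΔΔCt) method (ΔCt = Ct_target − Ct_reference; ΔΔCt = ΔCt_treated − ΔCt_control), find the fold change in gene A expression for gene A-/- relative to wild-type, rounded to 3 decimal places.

1.602

ΔCt(wild-type) = 27.660 − 21.810 = 5.850
ΔCt(gene A-/-) = 26.630 − 21.460 = 5.170
ΔΔCt = 5.170 − 5.850 = -0.680
Fold change = 2^(−(-0.680)) = 2^0.680 = 1.6021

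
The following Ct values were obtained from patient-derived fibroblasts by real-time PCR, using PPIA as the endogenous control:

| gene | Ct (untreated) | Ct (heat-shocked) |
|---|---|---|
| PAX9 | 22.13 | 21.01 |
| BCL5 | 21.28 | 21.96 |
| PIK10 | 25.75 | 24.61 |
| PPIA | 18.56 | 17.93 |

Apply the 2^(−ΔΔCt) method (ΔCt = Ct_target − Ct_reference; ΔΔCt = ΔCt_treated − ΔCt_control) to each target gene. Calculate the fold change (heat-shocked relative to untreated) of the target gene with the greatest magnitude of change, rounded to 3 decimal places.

PAX9: ΔΔCt = (21.01−17.93) − (22.13−18.56) = 3.08 − 3.57 = -0.49; fold change = 2^0.49 = 1.404
BCL5: ΔΔCt = (21.96−17.93) − (21.28−18.56) = 4.03 − 2.72 = 1.31; fold change = 2^-1.31 = 0.403
PIK10: ΔΔCt = (24.61−17.93) − (25.75−18.56) = 6.68 − 7.19 = -0.51; fold change = 2^0.51 = 1.424
BCL5 has the largest |ΔΔCt| = 1.31.

0.403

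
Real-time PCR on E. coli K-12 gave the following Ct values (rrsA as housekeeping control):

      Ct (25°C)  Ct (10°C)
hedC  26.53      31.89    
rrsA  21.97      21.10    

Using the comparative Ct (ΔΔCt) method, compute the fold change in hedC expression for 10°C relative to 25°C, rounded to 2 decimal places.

ΔCt(25°C) = 26.530 − 21.970 = 4.560
ΔCt(10°C) = 31.890 − 21.100 = 10.790
ΔΔCt = 10.790 − 4.560 = 6.230
Fold change = 2^(−6.230) = 0.013

0.01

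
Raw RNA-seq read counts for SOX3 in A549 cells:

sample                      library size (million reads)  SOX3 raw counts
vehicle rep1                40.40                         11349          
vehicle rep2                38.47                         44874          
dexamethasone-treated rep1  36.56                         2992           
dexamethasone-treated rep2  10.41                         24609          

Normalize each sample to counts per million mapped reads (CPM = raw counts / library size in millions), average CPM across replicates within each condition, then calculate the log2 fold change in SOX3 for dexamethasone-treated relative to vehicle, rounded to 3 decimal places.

0.757

CPM(vehicle rep1) = 11349 / 40.40 = 280.9158
CPM(vehicle rep2) = 44874 / 38.47 = 1166.4674
CPM(dexamethasone-treated rep1) = 2992 / 36.56 = 81.8381
CPM(dexamethasone-treated rep2) = 24609 / 10.41 = 2363.9769
mean CPM(vehicle) = 723.6916; mean CPM(dexamethasone-treated) = 1222.9075
Fold change = 1222.9075 / 723.6916 = 1.68982
log2(1.68982) = 0.7569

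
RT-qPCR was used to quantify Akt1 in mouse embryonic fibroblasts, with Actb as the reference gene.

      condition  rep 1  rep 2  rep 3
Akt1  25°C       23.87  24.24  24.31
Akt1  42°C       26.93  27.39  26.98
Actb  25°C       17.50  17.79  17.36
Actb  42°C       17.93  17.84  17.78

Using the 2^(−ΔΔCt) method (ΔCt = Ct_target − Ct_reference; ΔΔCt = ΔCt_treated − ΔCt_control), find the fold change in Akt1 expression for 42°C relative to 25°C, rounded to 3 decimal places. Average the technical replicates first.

0.158

Mean Ct: Akt1 25°C 24.140; Akt1 42°C 27.100; Actb 25°C 17.550; Actb 42°C 17.850
ΔCt(25°C) = 24.140 − 17.550 = 6.590
ΔCt(42°C) = 27.100 − 17.850 = 9.250
ΔΔCt = 9.250 − 6.590 = 2.660
Fold change = 2^(−2.660) = 0.1582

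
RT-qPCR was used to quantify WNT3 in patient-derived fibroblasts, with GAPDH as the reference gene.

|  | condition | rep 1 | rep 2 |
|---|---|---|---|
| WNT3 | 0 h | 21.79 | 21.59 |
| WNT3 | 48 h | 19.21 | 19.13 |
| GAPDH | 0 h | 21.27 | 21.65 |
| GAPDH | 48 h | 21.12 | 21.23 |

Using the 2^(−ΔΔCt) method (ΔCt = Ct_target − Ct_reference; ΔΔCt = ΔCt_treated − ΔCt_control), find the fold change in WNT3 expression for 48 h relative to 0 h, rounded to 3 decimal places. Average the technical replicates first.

4.708

Mean Ct: WNT3 0 h 21.690; WNT3 48 h 19.170; GAPDH 0 h 21.460; GAPDH 48 h 21.175
ΔCt(0 h) = 21.690 − 21.460 = 0.230
ΔCt(48 h) = 19.170 − 21.175 = -2.005
ΔΔCt = -2.005 − 0.230 = -2.235
Fold change = 2^(−(-2.235)) = 2^2.235 = 4.7076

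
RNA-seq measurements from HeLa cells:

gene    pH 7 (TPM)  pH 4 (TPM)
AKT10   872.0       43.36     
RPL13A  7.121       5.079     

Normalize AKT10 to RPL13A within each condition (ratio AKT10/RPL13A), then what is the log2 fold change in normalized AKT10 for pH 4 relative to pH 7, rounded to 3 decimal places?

-3.842

AKT10/RPL13A (pH 7) = 872.0 / 7.121 = 122.45
AKT10/RPL13A (pH 4) = 43.36 / 5.079 = 8.5371
Fold change = 8.5371 / 122.45 = 0.0697
log2(0.0697) = -3.8424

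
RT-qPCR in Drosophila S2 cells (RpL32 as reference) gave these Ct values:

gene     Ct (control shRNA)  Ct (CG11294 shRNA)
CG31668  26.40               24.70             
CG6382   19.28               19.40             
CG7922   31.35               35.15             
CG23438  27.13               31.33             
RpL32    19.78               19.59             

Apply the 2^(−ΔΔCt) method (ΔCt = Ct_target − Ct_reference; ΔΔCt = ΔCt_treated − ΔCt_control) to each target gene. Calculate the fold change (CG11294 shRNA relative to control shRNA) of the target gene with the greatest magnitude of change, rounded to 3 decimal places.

CG31668: ΔΔCt = (24.70−19.59) − (26.40−19.78) = 5.11 − 6.62 = -1.51; fold change = 2^1.51 = 2.848
CG6382: ΔΔCt = (19.40−19.59) − (19.28−19.78) = -0.19 − (-0.50) = 0.31; fold change = 2^-0.31 = 0.807
CG7922: ΔΔCt = (35.15−19.59) − (31.35−19.78) = 15.56 − 11.57 = 3.99; fold change = 2^-3.99 = 0.063
CG23438: ΔΔCt = (31.33−19.59) − (27.13−19.78) = 11.74 − 7.35 = 4.39; fold change = 2^-4.39 = 0.048
CG23438 has the largest |ΔΔCt| = 4.39.

0.048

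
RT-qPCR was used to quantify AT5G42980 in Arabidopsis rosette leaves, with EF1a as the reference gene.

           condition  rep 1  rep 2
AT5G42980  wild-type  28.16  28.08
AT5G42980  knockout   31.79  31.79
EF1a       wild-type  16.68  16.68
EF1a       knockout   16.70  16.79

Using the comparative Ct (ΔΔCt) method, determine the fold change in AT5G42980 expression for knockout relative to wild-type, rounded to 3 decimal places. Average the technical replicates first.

Mean Ct: AT5G42980 wild-type 28.120; AT5G42980 knockout 31.790; EF1a wild-type 16.680; EF1a knockout 16.745
ΔCt(wild-type) = 28.120 − 16.680 = 11.440
ΔCt(knockout) = 31.790 − 16.745 = 15.045
ΔΔCt = 15.045 − 11.440 = 3.605
Fold change = 2^(−3.605) = 0.0822

0.082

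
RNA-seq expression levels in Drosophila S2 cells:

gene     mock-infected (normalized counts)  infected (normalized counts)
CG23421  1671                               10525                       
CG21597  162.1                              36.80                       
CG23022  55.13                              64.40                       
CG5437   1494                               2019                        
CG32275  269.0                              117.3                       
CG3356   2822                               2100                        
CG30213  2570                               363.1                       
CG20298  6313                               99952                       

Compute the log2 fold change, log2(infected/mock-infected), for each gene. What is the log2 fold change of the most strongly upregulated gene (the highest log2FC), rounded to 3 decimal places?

log2(10525/1671) = 2.655  (CG23421)
log2(36.80/162.1) = -2.139  (CG21597)
log2(64.40/55.13) = 0.224  (CG23022)
log2(2019/1494) = 0.434  (CG5437)
log2(117.3/269.0) = -1.197  (CG32275)
log2(2100/2822) = -0.426  (CG3356)
log2(363.1/2570) = -2.823  (CG30213)
log2(99952/6313) = 3.985  (CG20298)
CG20298 is most strongly upregulated.

3.985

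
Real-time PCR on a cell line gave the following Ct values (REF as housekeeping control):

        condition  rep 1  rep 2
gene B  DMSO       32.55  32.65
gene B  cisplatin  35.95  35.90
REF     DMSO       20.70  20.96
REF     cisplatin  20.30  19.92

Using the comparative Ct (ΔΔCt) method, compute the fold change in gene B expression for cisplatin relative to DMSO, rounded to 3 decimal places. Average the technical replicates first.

0.061

Mean Ct: gene B DMSO 32.600; gene B cisplatin 35.925; REF DMSO 20.830; REF cisplatin 20.110
ΔCt(DMSO) = 32.600 − 20.830 = 11.770
ΔCt(cisplatin) = 35.925 − 20.110 = 15.815
ΔΔCt = 15.815 − 11.770 = 4.045
Fold change = 2^(−4.045) = 0.0606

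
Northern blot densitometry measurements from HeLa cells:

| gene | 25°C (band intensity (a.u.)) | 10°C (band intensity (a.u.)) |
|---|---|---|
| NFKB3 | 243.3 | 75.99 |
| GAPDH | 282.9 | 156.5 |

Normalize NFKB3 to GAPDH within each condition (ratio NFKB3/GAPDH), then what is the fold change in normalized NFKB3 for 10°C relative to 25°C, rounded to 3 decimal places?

NFKB3/GAPDH (25°C) = 243.3 / 282.9 = 0.86002
NFKB3/GAPDH (10°C) = 75.99 / 156.5 = 0.48556
Fold change = 0.48556 / 0.86002 = 0.5646

0.565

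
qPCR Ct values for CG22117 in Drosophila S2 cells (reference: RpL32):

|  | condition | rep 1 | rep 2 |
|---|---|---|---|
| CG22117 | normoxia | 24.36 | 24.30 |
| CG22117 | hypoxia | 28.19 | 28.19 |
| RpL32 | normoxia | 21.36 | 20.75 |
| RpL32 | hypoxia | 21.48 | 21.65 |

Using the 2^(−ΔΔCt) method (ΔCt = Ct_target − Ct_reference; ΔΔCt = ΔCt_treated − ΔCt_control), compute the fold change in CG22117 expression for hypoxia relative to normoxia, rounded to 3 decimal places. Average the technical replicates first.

0.098

Mean Ct: CG22117 normoxia 24.330; CG22117 hypoxia 28.190; RpL32 normoxia 21.055; RpL32 hypoxia 21.565
ΔCt(normoxia) = 24.330 − 21.055 = 3.275
ΔCt(hypoxia) = 28.190 − 21.565 = 6.625
ΔΔCt = 6.625 − 3.275 = 3.350
Fold change = 2^(−3.350) = 0.0981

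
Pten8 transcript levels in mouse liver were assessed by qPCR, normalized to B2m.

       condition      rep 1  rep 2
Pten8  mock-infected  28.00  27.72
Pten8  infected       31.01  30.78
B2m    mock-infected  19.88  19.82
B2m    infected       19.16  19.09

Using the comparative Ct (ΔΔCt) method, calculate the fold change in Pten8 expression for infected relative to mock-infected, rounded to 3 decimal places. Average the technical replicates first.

0.074

Mean Ct: Pten8 mock-infected 27.860; Pten8 infected 30.895; B2m mock-infected 19.850; B2m infected 19.125
ΔCt(mock-infected) = 27.860 − 19.850 = 8.010
ΔCt(infected) = 30.895 − 19.125 = 11.770
ΔΔCt = 11.770 − 8.010 = 3.760
Fold change = 2^(−3.760) = 0.0738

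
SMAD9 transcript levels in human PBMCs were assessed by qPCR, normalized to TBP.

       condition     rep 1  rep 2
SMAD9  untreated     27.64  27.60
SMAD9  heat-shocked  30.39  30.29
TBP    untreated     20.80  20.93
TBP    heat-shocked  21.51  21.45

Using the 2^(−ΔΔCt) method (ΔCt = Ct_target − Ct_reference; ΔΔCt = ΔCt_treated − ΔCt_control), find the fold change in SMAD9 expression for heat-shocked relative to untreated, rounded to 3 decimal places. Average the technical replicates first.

Mean Ct: SMAD9 untreated 27.620; SMAD9 heat-shocked 30.340; TBP untreated 20.865; TBP heat-shocked 21.480
ΔCt(untreated) = 27.620 − 20.865 = 6.755
ΔCt(heat-shocked) = 30.340 − 21.480 = 8.860
ΔΔCt = 8.860 − 6.755 = 2.105
Fold change = 2^(−2.105) = 0.2325

0.232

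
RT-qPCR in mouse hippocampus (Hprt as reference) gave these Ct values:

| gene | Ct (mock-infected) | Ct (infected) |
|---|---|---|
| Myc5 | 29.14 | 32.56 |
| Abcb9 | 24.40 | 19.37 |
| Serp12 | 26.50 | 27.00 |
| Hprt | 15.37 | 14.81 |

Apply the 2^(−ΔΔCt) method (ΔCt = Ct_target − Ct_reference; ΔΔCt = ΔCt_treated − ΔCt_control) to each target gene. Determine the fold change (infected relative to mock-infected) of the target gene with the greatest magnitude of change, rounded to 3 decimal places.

22.162

Myc5: ΔΔCt = (32.56−14.81) − (29.14−15.37) = 17.75 − 13.77 = 3.98; fold change = 2^-3.98 = 0.063
Abcb9: ΔΔCt = (19.37−14.81) − (24.40−15.37) = 4.56 − 9.03 = -4.47; fold change = 2^4.47 = 22.162
Serp12: ΔΔCt = (27.00−14.81) − (26.50−15.37) = 12.19 − 11.13 = 1.06; fold change = 2^-1.06 = 0.480
Abcb9 has the largest |ΔΔCt| = 4.47.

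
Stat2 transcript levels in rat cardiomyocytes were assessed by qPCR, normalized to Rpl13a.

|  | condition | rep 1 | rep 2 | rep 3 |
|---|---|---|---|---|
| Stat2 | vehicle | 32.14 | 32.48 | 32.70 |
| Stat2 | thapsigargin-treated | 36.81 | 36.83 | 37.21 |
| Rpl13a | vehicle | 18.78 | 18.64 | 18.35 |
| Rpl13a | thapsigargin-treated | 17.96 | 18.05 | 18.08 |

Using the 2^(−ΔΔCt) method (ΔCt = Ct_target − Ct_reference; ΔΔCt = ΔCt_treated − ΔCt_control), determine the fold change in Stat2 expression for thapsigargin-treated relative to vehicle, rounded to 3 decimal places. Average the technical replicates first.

0.030

Mean Ct: Stat2 vehicle 32.440; Stat2 thapsigargin-treated 36.950; Rpl13a vehicle 18.590; Rpl13a thapsigargin-treated 18.030
ΔCt(vehicle) = 32.440 − 18.590 = 13.850
ΔCt(thapsigargin-treated) = 36.950 − 18.030 = 18.920
ΔΔCt = 18.920 − 13.850 = 5.070
Fold change = 2^(−5.070) = 0.0298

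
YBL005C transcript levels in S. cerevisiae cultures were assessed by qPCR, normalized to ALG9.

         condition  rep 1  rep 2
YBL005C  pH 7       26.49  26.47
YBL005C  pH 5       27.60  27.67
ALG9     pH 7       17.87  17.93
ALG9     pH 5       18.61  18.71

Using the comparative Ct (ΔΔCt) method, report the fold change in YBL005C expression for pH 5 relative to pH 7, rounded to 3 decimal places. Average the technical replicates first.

Mean Ct: YBL005C pH 7 26.480; YBL005C pH 5 27.635; ALG9 pH 7 17.900; ALG9 pH 5 18.660
ΔCt(pH 7) = 26.480 − 17.900 = 8.580
ΔCt(pH 5) = 27.635 − 18.660 = 8.975
ΔΔCt = 8.975 − 8.580 = 0.395
Fold change = 2^(−0.395) = 0.7605

0.760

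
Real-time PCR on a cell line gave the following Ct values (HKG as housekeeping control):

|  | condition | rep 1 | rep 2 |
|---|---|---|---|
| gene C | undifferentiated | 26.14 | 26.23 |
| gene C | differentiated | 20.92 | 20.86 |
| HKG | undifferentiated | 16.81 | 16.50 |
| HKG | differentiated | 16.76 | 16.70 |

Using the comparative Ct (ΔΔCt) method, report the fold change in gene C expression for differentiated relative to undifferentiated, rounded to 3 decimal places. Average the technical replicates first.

41.355

Mean Ct: gene C undifferentiated 26.185; gene C differentiated 20.890; HKG undifferentiated 16.655; HKG differentiated 16.730
ΔCt(undifferentiated) = 26.185 − 16.655 = 9.530
ΔCt(differentiated) = 20.890 − 16.730 = 4.160
ΔΔCt = 4.160 − 9.530 = -5.370
Fold change = 2^(−(-5.370)) = 2^5.370 = 41.3553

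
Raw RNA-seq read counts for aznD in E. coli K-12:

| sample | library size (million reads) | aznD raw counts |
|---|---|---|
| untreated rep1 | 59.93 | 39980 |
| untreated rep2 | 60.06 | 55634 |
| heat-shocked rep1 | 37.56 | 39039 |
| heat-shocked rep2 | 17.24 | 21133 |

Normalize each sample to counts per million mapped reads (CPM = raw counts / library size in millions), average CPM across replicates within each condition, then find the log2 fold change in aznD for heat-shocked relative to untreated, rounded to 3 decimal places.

0.508

CPM(untreated rep1) = 39980 / 59.93 = 667.1116
CPM(untreated rep2) = 55634 / 60.06 = 926.3070
CPM(heat-shocked rep1) = 39039 / 37.56 = 1039.3770
CPM(heat-shocked rep2) = 21133 / 17.24 = 1225.8121
mean CPM(untreated) = 796.7093; mean CPM(heat-shocked) = 1132.5945
Fold change = 1132.5945 / 796.7093 = 1.42159
log2(1.42159) = 0.5075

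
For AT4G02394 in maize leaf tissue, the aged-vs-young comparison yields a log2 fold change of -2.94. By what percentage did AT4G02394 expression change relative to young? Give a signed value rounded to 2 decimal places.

-86.97%

Fold change = 2^(-2.94) = 0.1303
Percent change = (FC − 1) × 100% = (0.1303 − 1) × 100 = -86.97%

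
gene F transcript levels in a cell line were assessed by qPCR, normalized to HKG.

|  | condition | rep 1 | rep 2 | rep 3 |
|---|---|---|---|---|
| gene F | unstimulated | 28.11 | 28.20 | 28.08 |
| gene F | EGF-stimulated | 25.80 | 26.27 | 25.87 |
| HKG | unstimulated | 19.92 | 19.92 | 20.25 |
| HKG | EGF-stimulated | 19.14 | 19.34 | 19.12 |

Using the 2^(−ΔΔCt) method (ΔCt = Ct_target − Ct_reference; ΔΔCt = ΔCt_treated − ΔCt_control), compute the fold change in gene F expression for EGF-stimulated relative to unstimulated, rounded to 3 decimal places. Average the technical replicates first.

2.497

Mean Ct: gene F unstimulated 28.130; gene F EGF-stimulated 25.980; HKG unstimulated 20.030; HKG EGF-stimulated 19.200
ΔCt(unstimulated) = 28.130 − 20.030 = 8.100
ΔCt(EGF-stimulated) = 25.980 − 19.200 = 6.780
ΔΔCt = 6.780 − 8.100 = -1.320
Fold change = 2^(−(-1.320)) = 2^1.320 = 2.4967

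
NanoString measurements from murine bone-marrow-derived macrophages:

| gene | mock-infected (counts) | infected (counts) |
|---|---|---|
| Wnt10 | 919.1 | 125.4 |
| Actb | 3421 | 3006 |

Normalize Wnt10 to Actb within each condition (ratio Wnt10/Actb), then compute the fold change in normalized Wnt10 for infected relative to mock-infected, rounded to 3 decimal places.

0.155

Wnt10/Actb (mock-infected) = 919.1 / 3421 = 0.26866
Wnt10/Actb (infected) = 125.4 / 3006 = 0.041717
Fold change = 0.041717 / 0.26866 = 0.1553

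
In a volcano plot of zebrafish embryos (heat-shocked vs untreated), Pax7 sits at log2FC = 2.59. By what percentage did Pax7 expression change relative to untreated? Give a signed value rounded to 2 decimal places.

502.10%

Fold change = 2^(2.59) = 6.0210
Percent change = (FC − 1) × 100% = (6.0210 − 1) × 100 = 502.10%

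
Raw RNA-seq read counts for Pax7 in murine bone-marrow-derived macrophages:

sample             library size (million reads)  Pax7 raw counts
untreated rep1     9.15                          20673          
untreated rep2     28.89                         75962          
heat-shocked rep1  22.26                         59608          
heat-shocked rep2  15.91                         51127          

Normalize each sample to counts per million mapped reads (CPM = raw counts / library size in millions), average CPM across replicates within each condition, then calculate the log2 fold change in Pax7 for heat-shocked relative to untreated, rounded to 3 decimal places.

0.269

CPM(untreated rep1) = 20673 / 9.15 = 2259.3443
CPM(untreated rep2) = 75962 / 28.89 = 2629.3527
CPM(heat-shocked rep1) = 59608 / 22.26 = 2677.8077
CPM(heat-shocked rep2) = 51127 / 15.91 = 3213.5135
mean CPM(untreated) = 2444.3485; mean CPM(heat-shocked) = 2945.6606
Fold change = 2945.6606 / 2444.3485 = 1.20509
log2(1.20509) = 0.2691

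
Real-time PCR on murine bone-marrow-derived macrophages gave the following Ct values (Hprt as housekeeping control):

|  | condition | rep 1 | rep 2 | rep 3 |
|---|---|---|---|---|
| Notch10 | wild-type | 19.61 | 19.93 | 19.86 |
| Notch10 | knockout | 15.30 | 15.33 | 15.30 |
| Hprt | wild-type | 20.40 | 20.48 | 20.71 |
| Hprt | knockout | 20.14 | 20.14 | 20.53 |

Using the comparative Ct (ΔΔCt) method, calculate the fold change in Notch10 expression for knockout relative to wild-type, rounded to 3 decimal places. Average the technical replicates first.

Mean Ct: Notch10 wild-type 19.800; Notch10 knockout 15.310; Hprt wild-type 20.530; Hprt knockout 20.270
ΔCt(wild-type) = 19.800 − 20.530 = -0.730
ΔCt(knockout) = 15.310 − 20.270 = -4.960
ΔΔCt = -4.960 − (-0.730) = -4.230
Fold change = 2^(−(-4.230)) = 2^4.230 = 18.7654

18.765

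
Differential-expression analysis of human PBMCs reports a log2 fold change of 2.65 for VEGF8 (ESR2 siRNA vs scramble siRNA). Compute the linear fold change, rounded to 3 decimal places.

6.277

Fold change = 2^(2.65) = 6.2767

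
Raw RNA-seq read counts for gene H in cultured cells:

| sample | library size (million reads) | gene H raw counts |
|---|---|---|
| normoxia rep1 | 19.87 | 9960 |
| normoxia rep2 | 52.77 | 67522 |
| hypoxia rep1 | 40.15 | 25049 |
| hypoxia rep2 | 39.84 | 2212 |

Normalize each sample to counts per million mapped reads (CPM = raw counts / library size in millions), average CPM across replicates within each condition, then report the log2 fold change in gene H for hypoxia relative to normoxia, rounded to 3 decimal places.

CPM(normoxia rep1) = 9960 / 19.87 = 501.2582
CPM(normoxia rep2) = 67522 / 52.77 = 1279.5528
CPM(hypoxia rep1) = 25049 / 40.15 = 623.8854
CPM(hypoxia rep2) = 2212 / 39.84 = 55.5221
mean CPM(normoxia) = 890.4055; mean CPM(hypoxia) = 339.7038
Fold change = 339.7038 / 890.4055 = 0.38152
log2(0.38152) = -1.3902

-1.390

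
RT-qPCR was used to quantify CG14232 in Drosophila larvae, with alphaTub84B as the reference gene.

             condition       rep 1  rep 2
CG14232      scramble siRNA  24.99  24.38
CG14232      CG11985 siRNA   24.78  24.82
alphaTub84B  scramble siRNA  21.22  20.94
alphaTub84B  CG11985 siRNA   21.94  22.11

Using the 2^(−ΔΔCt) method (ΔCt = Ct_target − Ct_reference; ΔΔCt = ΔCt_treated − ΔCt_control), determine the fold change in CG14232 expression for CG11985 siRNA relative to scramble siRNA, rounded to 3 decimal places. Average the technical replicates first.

Mean Ct: CG14232 scramble siRNA 24.685; CG14232 CG11985 siRNA 24.800; alphaTub84B scramble siRNA 21.080; alphaTub84B CG11985 siRNA 22.025
ΔCt(scramble siRNA) = 24.685 − 21.080 = 3.605
ΔCt(CG11985 siRNA) = 24.800 − 22.025 = 2.775
ΔΔCt = 2.775 − 3.605 = -0.830
Fold change = 2^(−(-0.830)) = 2^0.830 = 1.7777

1.778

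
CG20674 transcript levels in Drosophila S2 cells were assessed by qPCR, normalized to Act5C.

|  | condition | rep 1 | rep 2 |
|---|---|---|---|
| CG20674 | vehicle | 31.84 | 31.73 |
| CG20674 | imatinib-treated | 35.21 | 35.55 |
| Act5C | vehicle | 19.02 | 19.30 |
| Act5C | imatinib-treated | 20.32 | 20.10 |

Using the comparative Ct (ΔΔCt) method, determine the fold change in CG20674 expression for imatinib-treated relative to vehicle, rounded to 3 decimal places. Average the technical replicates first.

0.171

Mean Ct: CG20674 vehicle 31.785; CG20674 imatinib-treated 35.380; Act5C vehicle 19.160; Act5C imatinib-treated 20.210
ΔCt(vehicle) = 31.785 − 19.160 = 12.625
ΔCt(imatinib-treated) = 35.380 − 20.210 = 15.170
ΔΔCt = 15.170 − 12.625 = 2.545
Fold change = 2^(−2.545) = 0.1713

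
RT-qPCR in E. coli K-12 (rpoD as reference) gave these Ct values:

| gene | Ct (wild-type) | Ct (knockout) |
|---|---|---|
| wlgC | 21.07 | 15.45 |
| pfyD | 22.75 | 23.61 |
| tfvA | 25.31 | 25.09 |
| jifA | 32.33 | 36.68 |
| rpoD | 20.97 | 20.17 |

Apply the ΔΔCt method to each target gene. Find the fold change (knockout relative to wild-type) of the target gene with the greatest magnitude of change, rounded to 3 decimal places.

wlgC: ΔΔCt = (15.45−20.17) − (21.07−20.97) = -4.72 − 0.10 = -4.82; fold change = 2^4.82 = 28.246
pfyD: ΔΔCt = (23.61−20.17) − (22.75−20.97) = 3.44 − 1.78 = 1.66; fold change = 2^-1.66 = 0.316
tfvA: ΔΔCt = (25.09−20.17) − (25.31−20.97) = 4.92 − 4.34 = 0.58; fold change = 2^-0.58 = 0.669
jifA: ΔΔCt = (36.68−20.17) − (32.33−20.97) = 16.51 − 11.36 = 5.15; fold change = 2^-5.15 = 0.028
jifA has the largest |ΔΔCt| = 5.15.

0.028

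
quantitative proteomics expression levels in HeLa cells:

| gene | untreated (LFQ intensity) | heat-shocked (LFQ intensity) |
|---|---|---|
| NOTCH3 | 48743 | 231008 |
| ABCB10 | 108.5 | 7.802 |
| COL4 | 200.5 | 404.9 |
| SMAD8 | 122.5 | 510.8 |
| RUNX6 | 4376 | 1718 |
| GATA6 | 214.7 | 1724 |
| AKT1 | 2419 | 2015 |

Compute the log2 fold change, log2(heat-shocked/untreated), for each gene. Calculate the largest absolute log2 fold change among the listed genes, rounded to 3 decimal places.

log2(231008/48743) = 2.245  (NOTCH3)
log2(7.802/108.5) = -3.798  (ABCB10)
log2(404.9/200.5) = 1.014  (COL4)
log2(510.8/122.5) = 2.060  (SMAD8)
log2(1718/4376) = -1.349  (RUNX6)
log2(1724/214.7) = 3.005  (GATA6)
log2(2015/2419) = -0.264  (AKT1)
The largest magnitude belongs to ABCB10.

3.798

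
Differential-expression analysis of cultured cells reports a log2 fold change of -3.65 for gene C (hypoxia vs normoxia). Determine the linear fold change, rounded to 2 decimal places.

Fold change = 2^(-3.65) = 0.080

0.08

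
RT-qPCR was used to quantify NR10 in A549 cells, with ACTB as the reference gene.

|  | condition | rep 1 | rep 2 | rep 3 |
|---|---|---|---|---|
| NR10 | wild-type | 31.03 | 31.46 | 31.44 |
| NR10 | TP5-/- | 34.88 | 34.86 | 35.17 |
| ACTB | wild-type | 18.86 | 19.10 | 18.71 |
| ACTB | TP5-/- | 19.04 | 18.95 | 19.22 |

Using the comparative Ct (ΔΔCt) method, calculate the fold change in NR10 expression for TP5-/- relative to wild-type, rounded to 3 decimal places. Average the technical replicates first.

0.090

Mean Ct: NR10 wild-type 31.310; NR10 TP5-/- 34.970; ACTB wild-type 18.890; ACTB TP5-/- 19.070
ΔCt(wild-type) = 31.310 − 18.890 = 12.420
ΔCt(TP5-/-) = 34.970 − 19.070 = 15.900
ΔΔCt = 15.900 − 12.420 = 3.480
Fold change = 2^(−3.480) = 0.0896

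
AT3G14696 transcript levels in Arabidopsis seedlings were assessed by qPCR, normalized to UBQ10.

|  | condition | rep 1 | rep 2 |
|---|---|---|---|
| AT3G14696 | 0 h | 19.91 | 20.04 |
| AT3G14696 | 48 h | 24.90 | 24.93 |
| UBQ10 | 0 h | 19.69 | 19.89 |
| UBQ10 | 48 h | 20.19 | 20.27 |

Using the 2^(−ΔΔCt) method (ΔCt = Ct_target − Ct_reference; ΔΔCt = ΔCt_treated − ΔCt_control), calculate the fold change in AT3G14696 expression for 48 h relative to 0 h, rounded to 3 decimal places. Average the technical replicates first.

0.044

Mean Ct: AT3G14696 0 h 19.975; AT3G14696 48 h 24.915; UBQ10 0 h 19.790; UBQ10 48 h 20.230
ΔCt(0 h) = 19.975 − 19.790 = 0.185
ΔCt(48 h) = 24.915 − 20.230 = 4.685
ΔΔCt = 4.685 − 0.185 = 4.500
Fold change = 2^(−4.500) = 0.0442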